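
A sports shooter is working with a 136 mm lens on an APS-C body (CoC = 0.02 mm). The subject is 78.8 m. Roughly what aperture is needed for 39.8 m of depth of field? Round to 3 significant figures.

Write h = H − f = f²/(N·c). The thin-lens limits are Dn = s·h/(h + (s−f)) and Df = s·h/(h − (s−f)), so DoF = Df − Dn = 2·s·(s−f)·h / (h² − (s−f)²).
That is a quadratic in h: DoF·h² − 2·s·(s−f)·h − DoF·(s−f)² = 0 ⇒ h = (s−f)·(s + √(s² + DoF²)) / DoF = 78664 × (78800 + √(78800² + 39800²)) / 39800 = 78664 × (78800 + 88280.7) / 39800 ≈ 330232 mm.
Then N = f²/(c·h) = 136² / (0.02 × 330232) = 18496 / 6604.6 ≈ 2.80.

f/2.80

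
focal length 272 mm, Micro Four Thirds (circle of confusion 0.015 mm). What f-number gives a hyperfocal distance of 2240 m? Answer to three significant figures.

Rearrange H = f²/(N·c) + f for N: N = f² / ((H − f)·c).
N = 272² / ((2240000 − 272) × 0.015) = 73984 / 33596 ≈ 2.20.

f/2.20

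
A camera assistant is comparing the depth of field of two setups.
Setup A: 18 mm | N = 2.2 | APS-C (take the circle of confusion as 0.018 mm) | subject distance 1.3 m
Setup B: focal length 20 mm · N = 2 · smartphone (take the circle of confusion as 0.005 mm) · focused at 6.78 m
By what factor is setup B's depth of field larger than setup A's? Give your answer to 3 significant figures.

5.65

Setup A: H = 18²/(2.2×0.018) + 18 ≈ 8199.8 mm; DoF = Df − Dn = 1541.54 − 1123.90 ≈ 417.64 mm.
Setup B: H = 20²/(2×0.005) + 20 ≈ 40020.0 mm; DoF = Df − Dn = 8158.8 − 5799.8 ≈ 2359.0 mm.
Ratio = 2359.0 / 417.64 ≈ 5.65.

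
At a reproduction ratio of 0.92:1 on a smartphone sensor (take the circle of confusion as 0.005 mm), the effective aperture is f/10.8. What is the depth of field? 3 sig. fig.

0.128 mm

At magnification m, DoF ≈ 2·N_eff·c/m² = 2 × 10.8 × 0.005 / 0.92² = 0.108 / 0.8464 ≈ 0.128 mm.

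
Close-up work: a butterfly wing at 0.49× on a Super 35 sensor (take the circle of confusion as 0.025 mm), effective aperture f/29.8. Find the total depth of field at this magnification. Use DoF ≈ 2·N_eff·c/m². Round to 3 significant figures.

At magnification m, DoF ≈ 2·N_eff·c/m² = 2 × 29.8 × 0.025 / 0.49² = 1.49 / 0.2401 ≈ 6.21 mm.

6.21 mm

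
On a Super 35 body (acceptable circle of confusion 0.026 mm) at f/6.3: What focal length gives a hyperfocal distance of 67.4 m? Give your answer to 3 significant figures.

From H = f²/(N·c) + f, with f ≪ H: f ≈ √(H·N·c) = √(67400 × 6.3 × 0.026) = √11040 ≈ 105.1 mm.
The +f correction barely moves this — solving exactly, f² + N·c·f − N·c·H = 0 ⇒ f = (−N·c + √((N·c)² + 4·N·c·H))/2 = (−0.1638 + √44161)/2 ≈ 104.99 mm, so f ≈ 105 mm.

105 mm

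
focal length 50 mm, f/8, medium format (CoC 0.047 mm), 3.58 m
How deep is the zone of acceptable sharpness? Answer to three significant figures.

Hyperfocal distance H = f²/(N·c) + f = 50²/(8 × 0.047) + 50 = 2500/0.376 + 50 ≈ 6698.9 mm ≈ 6.699 m.
Near limit Dn = s·(H − f)/(H + s − 2f) = 3580 × (6698.9 − 50) / (6698.9 + 3580 − 2 × 50) = 3580 × 6648.9 / 10178.9 ≈ 2338.5 mm.
Far limit Df = s·(H − f)/(H − s) = 3580 × (6698.9 − 50) / (6698.9 − 3580) = 3580 × 6648.9 / 3118.9 ≈ 7631.8 mm.
Depth of field = Df − Dn = 7631.8 − 2338.5 ≈ 5293.3 mm ≈ 5.29 m.

5.29 m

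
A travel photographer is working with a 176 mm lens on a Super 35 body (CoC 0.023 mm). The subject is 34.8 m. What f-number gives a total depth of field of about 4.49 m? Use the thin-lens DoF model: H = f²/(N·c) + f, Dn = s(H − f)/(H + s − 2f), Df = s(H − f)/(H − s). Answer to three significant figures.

f/2.50

Write h = H − f = f²/(N·c). The thin-lens limits are Dn = s·h/(h + (s−f)) and Df = s·h/(h − (s−f)), so DoF = Df − Dn = 2·s·(s−f)·h / (h² − (s−f)²).
That is a quadratic in h: DoF·h² − 2·s·(s−f)·h − DoF·(s−f)² = 0 ⇒ h = (s−f)·(s + √(s² + DoF²)) / DoF = 34624 × (34800 + √(34800² + 4490²)) / 4490 = 34624 × (34800 + 35088.5) / 4490 ≈ 538935 mm.
Then N = f²/(c·h) = 176² / (0.023 × 538935) = 30976 / 12396 ≈ 2.50.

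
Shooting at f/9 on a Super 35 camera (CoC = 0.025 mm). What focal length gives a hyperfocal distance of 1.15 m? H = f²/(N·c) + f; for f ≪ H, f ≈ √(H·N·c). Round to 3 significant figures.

16.0 mm

From H = f²/(N·c) + f, with f ≪ H: f ≈ √(H·N·c) = √(1150 × 9 × 0.025) = √258.75 ≈ 16.09 mm.
Exact: f² + N·c·f − N·c·H = 0 ⇒ f = (−N·c + √((N·c)² + 4·N·c·H))/2 = (−0.225 + √1035.1)/2 ≈ 15.974 mm ≈ 16.0 mm.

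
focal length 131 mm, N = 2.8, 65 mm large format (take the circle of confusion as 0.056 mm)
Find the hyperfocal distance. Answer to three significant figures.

110 m

Hyperfocal distance H = f²/(N·c) + f = 131²/(2.8 × 0.056) + 131 = 17161/0.1568 + 131 ≈ 109576.2 mm ≈ 110 m.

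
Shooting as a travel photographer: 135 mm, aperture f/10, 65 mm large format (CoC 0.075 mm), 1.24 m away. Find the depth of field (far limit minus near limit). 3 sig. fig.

113 mm

Hyperfocal distance H = f²/(N·c) + f = 135²/(10 × 0.075) + 135 = 18225/0.75 + 135 ≈ 24435.0 mm ≈ 24.43 m.
Near limit Dn = s·(H − f)/(H + s − 2f) = 1240 × (24435.0 − 135) / (24435.0 + 1240 − 2 × 135) = 1240 × 24300.0 / 25405.0 ≈ 1186.07 mm.
Far limit Df = s·(H − f)/(H − s) = 1240 × (24435.0 − 135) / (24435.0 − 1240) = 1240 × 24300.0 / 23195.0 ≈ 1299.07 mm.
Depth of field = Df − Dn = 1299.07 − 1186.07 ≈ 113.00 mm.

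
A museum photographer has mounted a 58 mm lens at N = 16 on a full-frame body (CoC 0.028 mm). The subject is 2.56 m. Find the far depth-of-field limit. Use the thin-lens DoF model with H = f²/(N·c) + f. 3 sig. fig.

3.84 m

Hyperfocal distance H = f²/(N·c) + f = 58²/(16 × 0.028) + 58 = 3364/0.448 + 58 ≈ 7566.9 mm ≈ 7.567 m.
Far limit Df = s·(H − f)/(H − s) = 2560 × (7566.9 − 58) / (7566.9 − 2560) = 2560 × 7508.9 / 5006.9 ≈ 3839.3 mm ≈ 3.84 m.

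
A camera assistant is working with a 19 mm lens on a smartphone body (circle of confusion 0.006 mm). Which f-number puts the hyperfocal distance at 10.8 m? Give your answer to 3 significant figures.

Rearrange H = f²/(N·c) + f for N: N = f² / ((H − f)·c).
N = 19² / ((10800 − 19) × 0.006) = 361 / 64.69 ≈ 5.58.

f/5.58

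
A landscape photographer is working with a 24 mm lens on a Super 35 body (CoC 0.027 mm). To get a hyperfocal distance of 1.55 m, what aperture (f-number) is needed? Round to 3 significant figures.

Rearrange H = f²/(N·c) + f for N: N = f² / ((H − f)·c).
N = 24² / ((1550 − 24) × 0.027) = 576 / 41.20 ≈ 14.

f/14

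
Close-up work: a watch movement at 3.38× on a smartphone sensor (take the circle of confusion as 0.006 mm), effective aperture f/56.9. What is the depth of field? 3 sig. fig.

0.0598 mm

At magnification m, DoF ≈ 2·N_eff·c/m² = 2 × 56.9 × 0.006 / 3.38² = 0.6828 / 11.42 ≈ 0.0598 mm.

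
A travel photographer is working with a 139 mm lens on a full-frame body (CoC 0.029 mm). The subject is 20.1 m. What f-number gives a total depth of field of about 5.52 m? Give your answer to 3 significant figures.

f/4.50

Write h = H − f = f²/(N·c). The thin-lens limits are Dn = s·h/(h + (s−f)) and Df = s·h/(h − (s−f)), so DoF = Df − Dn = 2·s·(s−f)·h / (h² − (s−f)²).
That is a quadratic in h: DoF·h² − 2·s·(s−f)·h − DoF·(s−f)² = 0 ⇒ h = (s−f)·(s + √(s² + DoF²)) / DoF = 19961 × (20100 + √(20100² + 5520²)) / 5520 = 19961 × (20100 + 20844.2) / 5520 ≈ 148059 mm.
Then N = f²/(c·h) = 139² / (0.029 × 148059) = 19321 / 4293.7 ≈ 4.50.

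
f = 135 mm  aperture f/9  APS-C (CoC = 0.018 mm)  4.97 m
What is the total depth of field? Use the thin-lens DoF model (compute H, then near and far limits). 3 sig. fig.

428 mm

Hyperfocal distance H = f²/(N·c) + f = 135²/(9 × 0.018) + 135 = 18225/0.162 + 135 ≈ 112635.0 mm ≈ 112.6 m.
Near limit Dn = s·(H − f)/(H + s − 2f) = 4970 × (112635.0 − 135) / (112635.0 + 4970 − 2 × 135) = 4970 × 112500.0 / 117335.0 ≈ 4765.20 mm.
Far limit Df = s·(H − f)/(H − s) = 4970 × (112635.0 − 135) / (112635.0 − 4970) = 4970 × 112500.0 / 107665.0 ≈ 5193.19 mm.
Depth of field = Df − Dn = 5193.19 − 4765.20 ≈ 427.99 mm.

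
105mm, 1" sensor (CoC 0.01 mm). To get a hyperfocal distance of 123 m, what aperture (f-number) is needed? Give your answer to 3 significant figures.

f/8.97

Rearrange H = f²/(N·c) + f for N: N = f² / ((H − f)·c).
N = 105² / ((123000 − 105) × 0.01) = 11025 / 1229 ≈ 8.97.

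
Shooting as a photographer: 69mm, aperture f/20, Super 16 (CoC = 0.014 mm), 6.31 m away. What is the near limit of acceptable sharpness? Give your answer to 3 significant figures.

4.62 m

Hyperfocal distance H = f²/(N·c) + f = 69²/(20 × 0.014) + 69 = 4761/0.28 + 69 ≈ 17072.6 mm ≈ 17.07 m.
Near limit Dn = s·(H − f)/(H + s − 2f) = 6310 × (17072.6 − 69) / (17072.6 + 6310 − 2 × 69) = 6310 × 17003.6 / 23244.6 ≈ 4615.8 mm ≈ 4.62 m.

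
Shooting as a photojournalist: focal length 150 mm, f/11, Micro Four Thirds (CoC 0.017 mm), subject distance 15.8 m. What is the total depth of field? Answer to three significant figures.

4.18 m

Hyperfocal distance H = f²/(N·c) + f = 150²/(11 × 0.017) + 150 = 22500/0.187 + 150 ≈ 120470.9 mm ≈ 120.5 m.
Near limit Dn = s·(H − f)/(H + s − 2f) = 15800 × (120470.9 − 150) / (120470.9 + 15800 − 2 × 150) = 15800 × 120320.9 / 135970.9 ≈ 13981.4 mm.
Far limit Df = s·(H − f)/(H − s) = 15800 × (120470.9 − 150) / (120470.9 − 15800) = 15800 × 120320.9 / 104670.9 ≈ 18162.4 mm.
Depth of field = Df − Dn = 18162.4 − 13981.4 ≈ 4181.0 mm ≈ 4.18 m.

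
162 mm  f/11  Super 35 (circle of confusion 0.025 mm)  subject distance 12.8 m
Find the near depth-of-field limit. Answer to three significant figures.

11.3 m

Hyperfocal distance H = f²/(N·c) + f = 162²/(11 × 0.025) + 162 = 26244/0.275 + 162 ≈ 95594.7 mm ≈ 95.59 m.
Near limit Dn = s·(H − f)/(H + s − 2f) = 12800 × (95594.7 − 162) / (95594.7 + 12800 − 2 × 162) = 12800 × 95432.7 / 108070.7 ≈ 11303 mm ≈ 11.3 m.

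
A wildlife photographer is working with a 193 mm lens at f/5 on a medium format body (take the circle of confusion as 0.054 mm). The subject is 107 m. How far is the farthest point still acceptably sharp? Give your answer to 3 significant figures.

Hyperfocal distance H = f²/(N·c) + f = 193²/(5 × 0.054) + 193 = 37249/0.27 + 193 ≈ 138152.3 mm ≈ 138.2 m.
Far limit Df = s·(H − f)/(H − s) = 107000 × (138152.3 − 193) / (138152.3 − 107000) = 107000 × 137959.3 / 31152.3 ≈ 473855 mm ≈ 474 m.

474 m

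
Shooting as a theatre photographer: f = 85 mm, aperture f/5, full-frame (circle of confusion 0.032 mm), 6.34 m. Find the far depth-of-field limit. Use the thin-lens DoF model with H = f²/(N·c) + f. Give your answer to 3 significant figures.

Hyperfocal distance H = f²/(N·c) + f = 85²/(5 × 0.032) + 85 = 7225/0.16 + 85 ≈ 45241.2 mm ≈ 45.24 m.
Far limit Df = s·(H − f)/(H − s) = 6340 × (45241.2 − 85) / (45241.2 − 6340) = 6340 × 45156.2 / 38901.2 ≈ 7359.4 mm ≈ 7.36 m.

7.36 m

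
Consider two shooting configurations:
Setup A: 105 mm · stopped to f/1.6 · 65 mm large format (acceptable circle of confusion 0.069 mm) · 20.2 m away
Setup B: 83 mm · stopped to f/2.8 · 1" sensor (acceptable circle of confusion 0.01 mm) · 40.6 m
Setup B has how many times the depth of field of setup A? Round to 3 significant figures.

1.62

Setup A: H = 105²/(1.6×0.069) + 105 ≈ 99969.1 mm; DoF = Df − Dn = 25288.7 − 16816.2 ≈ 8472.5 mm.
Setup B: H = 83²/(2.8×0.01) + 83 ≈ 246118.7 mm; DoF = Df − Dn = 48604 − 34859 ≈ 13745 mm.
Ratio = 13745 / 8472.5 ≈ 1.62.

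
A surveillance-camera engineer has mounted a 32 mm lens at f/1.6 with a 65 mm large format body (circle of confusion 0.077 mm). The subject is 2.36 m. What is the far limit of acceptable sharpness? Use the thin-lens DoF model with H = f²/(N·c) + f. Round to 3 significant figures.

Hyperfocal distance H = f²/(N·c) + f = 32²/(1.6 × 0.077) + 32 = 1024/0.1232 + 32 ≈ 8343.7 mm ≈ 8.344 m.
Far limit Df = s·(H − f)/(H − s) = 2360 × (8343.7 − 32) / (8343.7 − 2360) = 2360 × 8311.7 / 5983.7 ≈ 3278.2 mm ≈ 3.28 m.

3.28 m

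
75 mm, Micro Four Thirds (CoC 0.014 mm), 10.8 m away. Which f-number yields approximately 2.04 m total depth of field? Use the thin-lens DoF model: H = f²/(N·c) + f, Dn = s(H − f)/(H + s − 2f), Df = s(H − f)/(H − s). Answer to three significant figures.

Write h = H − f = f²/(N·c). The thin-lens limits are Dn = s·h/(h + (s−f)) and Df = s·h/(h − (s−f)), so DoF = Df − Dn = 2·s·(s−f)·h / (h² − (s−f)²).
That is a quadratic in h: DoF·h² − 2·s·(s−f)·h − DoF·(s−f)² = 0 ⇒ h = (s−f)·(s + √(s² + DoF²)) / DoF = 10725 × (10800 + √(10800² + 2040²)) / 2040 = 10725 × (10800 + 10991.0) / 2040 ≈ 114563 mm.
Then N = f²/(c·h) = 75² / (0.014 × 114563) = 5625 / 1603.9 ≈ 3.51.

f/3.51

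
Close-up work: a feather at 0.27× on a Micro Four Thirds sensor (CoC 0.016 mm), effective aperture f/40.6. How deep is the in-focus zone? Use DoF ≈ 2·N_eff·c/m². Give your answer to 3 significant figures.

At magnification m, DoF ≈ 2·N_eff·c/m² = 2 × 40.6 × 0.016 / 0.27² = 1.299 / 0.0729 ≈ 17.8 mm.

17.8 mm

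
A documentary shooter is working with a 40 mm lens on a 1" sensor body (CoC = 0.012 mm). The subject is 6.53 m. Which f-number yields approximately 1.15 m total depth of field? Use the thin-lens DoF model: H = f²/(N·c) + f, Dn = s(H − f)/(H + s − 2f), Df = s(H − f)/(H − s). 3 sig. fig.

Write h = H − f = f²/(N·c). The thin-lens limits are Dn = s·h/(h + (s−f)) and Df = s·h/(h − (s−f)), so DoF = Df − Dn = 2·s·(s−f)·h / (h² − (s−f)²).
That is a quadratic in h: DoF·h² − 2·s·(s−f)·h − DoF·(s−f)² = 0 ⇒ h = (s−f)·(s + √(s² + DoF²)) / DoF = 6490 × (6530 + √(6530² + 1150²)) / 1150 = 6490 × (6530 + 6630.49) / 1150 ≈ 74271 mm.
Then N = f²/(c·h) = 40² / (0.012 × 74271) = 1600 / 891.25 ≈ 1.80.

f/1.80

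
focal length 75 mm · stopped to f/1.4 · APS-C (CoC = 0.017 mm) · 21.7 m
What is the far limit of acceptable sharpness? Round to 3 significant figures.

Hyperfocal distance H = f²/(N·c) + f = 75²/(1.4 × 0.017) + 75 = 5625/0.0238 + 75 ≈ 236419.5 mm ≈ 236.4 m.
Far limit Df = s·(H − f)/(H − s) = 21700 × (236419.5 − 75) / (236419.5 − 21700) = 21700 × 236344.5 / 214719.5 ≈ 23885 mm ≈ 23.9 m.

23.9 m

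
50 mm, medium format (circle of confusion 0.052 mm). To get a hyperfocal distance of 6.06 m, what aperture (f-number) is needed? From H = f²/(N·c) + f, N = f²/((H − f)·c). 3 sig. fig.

Rearrange H = f²/(N·c) + f for N: N = f² / ((H − f)·c).
N = 50² / ((6060 − 50) × 0.052) = 2500 / 312.5 ≈ 8.

f/8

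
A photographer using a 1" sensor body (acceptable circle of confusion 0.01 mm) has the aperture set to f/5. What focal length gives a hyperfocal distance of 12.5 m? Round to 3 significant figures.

25.0 mm

From H = f²/(N·c) + f, with f ≪ H: f ≈ √(H·N·c) = √(12500 × 5 × 0.01) = √625.00 ≈ 25.00 mm.
The +f correction barely moves this — solving exactly, f² + N·c·f − N·c·H = 0 ⇒ f = (−N·c + √((N·c)² + 4·N·c·H))/2 = (−0.05 + √2500.0)/2 ≈ 24.975 mm, so f ≈ 25.0 mm.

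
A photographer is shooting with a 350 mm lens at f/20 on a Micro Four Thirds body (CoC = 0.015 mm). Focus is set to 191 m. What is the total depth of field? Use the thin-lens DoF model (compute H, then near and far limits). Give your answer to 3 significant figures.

228 m

Hyperfocal distance H = f²/(N·c) + f = 350²/(20 × 0.015) + 350 = 122500/0.3 + 350 ≈ 408683.3 mm ≈ 408.7 m.
Near limit Dn = s·(H − f)/(H + s − 2f) = 191000 × (408683.3 − 350) / (408683.3 + 191000 − 2 × 350) = 191000 × 408333.3 / 598983.3 ≈ 130207 mm.
Far limit Df = s·(H − f)/(H − s) = 191000 × (408683.3 − 350) / (408683.3 − 191000) = 191000 × 408333.3 / 217683.3 ≈ 358280 mm.
Depth of field = Df − Dn = 358280 − 130207 ≈ 228073 mm ≈ 228 m.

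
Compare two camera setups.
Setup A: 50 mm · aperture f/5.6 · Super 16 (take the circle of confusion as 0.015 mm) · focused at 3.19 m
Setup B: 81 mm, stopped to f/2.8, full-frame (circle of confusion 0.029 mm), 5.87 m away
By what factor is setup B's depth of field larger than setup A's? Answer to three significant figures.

Setup A: H = 50²/(5.6×0.015) + 50 ≈ 29811.9 mm; DoF = Df − Dn = 3566.25 − 2885.56 ≈ 680.69 mm.
Setup B: H = 81²/(2.8×0.029) + 81 ≈ 80881.5 mm; DoF = Df − Dn = 6323.02 − 5477.56 ≈ 845.46 mm.
Ratio = 845.46 / 680.69 ≈ 1.24.

1.24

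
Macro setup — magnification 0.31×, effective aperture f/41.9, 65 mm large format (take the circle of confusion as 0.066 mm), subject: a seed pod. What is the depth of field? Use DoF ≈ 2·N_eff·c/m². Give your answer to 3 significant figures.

57.6 mm

At magnification m, DoF ≈ 2·N_eff·c/m² = 2 × 41.9 × 0.066 / 0.31² = 5.531 / 0.0961 ≈ 57.6 mm.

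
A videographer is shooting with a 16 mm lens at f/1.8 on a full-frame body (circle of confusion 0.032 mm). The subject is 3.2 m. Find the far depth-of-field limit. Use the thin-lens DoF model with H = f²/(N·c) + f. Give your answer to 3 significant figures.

Hyperfocal distance H = f²/(N·c) + f = 16²/(1.8 × 0.032) + 16 = 256/0.0576 + 16 ≈ 4460.4 mm ≈ 4.460 m.
Far limit Df = s·(H − f)/(H − s) = 3200 × (4460.4 − 16) / (4460.4 − 3200) = 3200 × 4444.4 / 1260.4 ≈ 11283 mm ≈ 11.3 m.

11.3 m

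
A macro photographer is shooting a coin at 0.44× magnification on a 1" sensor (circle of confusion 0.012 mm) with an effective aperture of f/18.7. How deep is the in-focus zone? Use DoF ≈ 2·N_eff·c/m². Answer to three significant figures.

At magnification m, DoF ≈ 2·N_eff·c/m² = 2 × 18.7 × 0.012 / 0.44² = 0.4488 / 0.1936 ≈ 2.32 mm.

2.32 mm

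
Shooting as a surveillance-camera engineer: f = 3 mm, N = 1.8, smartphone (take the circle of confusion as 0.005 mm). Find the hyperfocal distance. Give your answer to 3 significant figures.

1.00 m

Hyperfocal distance H = f²/(N·c) + f = 3²/(1.8 × 0.005) + 3 = 9/0.009 + 3 ≈ 1003.0 mm ≈ 1.00 m.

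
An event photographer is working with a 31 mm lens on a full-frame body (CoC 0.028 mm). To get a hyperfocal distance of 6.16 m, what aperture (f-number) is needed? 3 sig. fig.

f/5.60

Rearrange H = f²/(N·c) + f for N: N = f² / ((H − f)·c).
N = 31² / ((6160 − 31) × 0.028) = 961 / 171.6 ≈ 5.60.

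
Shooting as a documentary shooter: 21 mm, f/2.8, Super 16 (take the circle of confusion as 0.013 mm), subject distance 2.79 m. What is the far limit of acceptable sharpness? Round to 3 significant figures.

3.62 m

Hyperfocal distance H = f²/(N·c) + f = 21²/(2.8 × 0.013) + 21 = 441/0.0364 + 21 ≈ 12136.4 mm ≈ 12.14 m.
Far limit Df = s·(H − f)/(H − s) = 2790 × (12136.4 − 21) / (12136.4 − 2790) = 2790 × 12115.4 / 9346.4 ≈ 3616.6 mm ≈ 3.62 m.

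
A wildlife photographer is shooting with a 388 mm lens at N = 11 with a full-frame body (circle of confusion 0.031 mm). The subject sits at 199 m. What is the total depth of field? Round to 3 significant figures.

224 m

Hyperfocal distance H = f²/(N·c) + f = 388²/(11 × 0.031) + 388 = 150544/0.341 + 388 ≈ 441866.0 mm ≈ 441.9 m.
Near limit Dn = s·(H − f)/(H + s − 2f) = 199000 × (441866.0 − 388) / (441866.0 + 199000 − 2 × 388) = 199000 × 441478.0 / 640090.0 ≈ 137253 mm.
Far limit Df = s·(H − f)/(H − s) = 199000 × (441866.0 − 388) / (441866.0 − 199000) = 199000 × 441478.0 / 242866.0 ≈ 361739 mm.
Depth of field = Df − Dn = 361739 − 137253 ≈ 224486 mm ≈ 224 m.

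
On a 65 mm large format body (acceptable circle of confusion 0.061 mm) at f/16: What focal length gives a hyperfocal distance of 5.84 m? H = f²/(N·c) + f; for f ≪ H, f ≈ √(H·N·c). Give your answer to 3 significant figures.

From H = f²/(N·c) + f, with f ≪ H: f ≈ √(H·N·c) = √(5840 × 16 × 0.061) = √5699.8 ≈ 75.50 mm.
Exact: f² + N·c·f − N·c·H = 0 ⇒ f = (−N·c + √((N·c)² + 4·N·c·H))/2 = (−0.976 + √22800)/2 ≈ 75.011 mm ≈ 75.0 mm.

75.0 mm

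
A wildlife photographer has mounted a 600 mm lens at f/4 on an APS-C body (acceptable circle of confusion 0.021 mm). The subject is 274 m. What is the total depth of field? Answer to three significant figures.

35.1 m

Hyperfocal distance H = f²/(N·c) + f = 600²/(4 × 0.021) + 600 = 360000/0.084 + 600 ≈ 4286314.3 mm ≈ 4286 m.
Near limit Dn = s·(H − f)/(H + s − 2f) = 274000 × (4286314.3 − 600) / (4286314.3 + 274000 − 2 × 600) = 274000 × 4285714.3 / 4559114.3 ≈ 257569 mm.
Far limit Df = s·(H − f)/(H − s) = 274000 × (4286314.3 − 600) / (4286314.3 − 274000) = 274000 × 4285714.3 / 4012314.3 ≈ 292670 mm.
Depth of field = Df − Dn = 292670 − 257569 ≈ 35101 mm ≈ 35.1 m.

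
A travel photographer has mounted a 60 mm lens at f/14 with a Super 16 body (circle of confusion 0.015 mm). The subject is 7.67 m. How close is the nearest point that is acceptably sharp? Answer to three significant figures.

Hyperfocal distance H = f²/(N·c) + f = 60²/(14 × 0.015) + 60 = 3600/0.21 + 60 ≈ 17202.9 mm ≈ 17.20 m.
Near limit Dn = s·(H − f)/(H + s − 2f) = 7670 × (17202.9 − 60) / (17202.9 + 7670 − 2 × 60) = 7670 × 17142.9 / 24752.9 ≈ 5311.9 mm ≈ 5.31 m.

5.31 m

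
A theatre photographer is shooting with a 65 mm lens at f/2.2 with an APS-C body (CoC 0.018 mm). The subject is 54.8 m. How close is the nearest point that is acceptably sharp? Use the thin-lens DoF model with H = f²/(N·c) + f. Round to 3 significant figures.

36.2 m

Hyperfocal distance H = f²/(N·c) + f = 65²/(2.2 × 0.018) + 65 = 4225/0.0396 + 65 ≈ 106756.9 mm ≈ 106.8 m.
Near limit Dn = s·(H − f)/(H + s − 2f) = 54800 × (106756.9 − 65) / (106756.9 + 54800 − 2 × 65) = 54800 × 106691.9 / 161426.9 ≈ 36219 mm ≈ 36.2 m.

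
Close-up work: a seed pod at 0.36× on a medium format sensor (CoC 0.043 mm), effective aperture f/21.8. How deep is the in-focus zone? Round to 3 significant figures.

At magnification m, DoF ≈ 2·N_eff·c/m² = 2 × 21.8 × 0.043 / 0.36² = 1.875 / 0.1296 ≈ 14.5 mm.

14.5 mm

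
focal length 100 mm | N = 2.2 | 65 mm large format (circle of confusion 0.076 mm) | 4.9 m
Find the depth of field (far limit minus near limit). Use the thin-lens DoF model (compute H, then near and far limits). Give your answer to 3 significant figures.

Hyperfocal distance H = f²/(N·c) + f = 100²/(2.2 × 0.076) + 100 = 10000/0.1672 + 100 ≈ 59908.6 mm ≈ 59.91 m.
Near limit Dn = s·(H − f)/(H + s − 2f) = 4900 × (59908.6 − 100) / (59908.6 + 4900 − 2 × 100) = 4900 × 59808.6 / 64608.6 ≈ 4535.96 mm.
Far limit Df = s·(H − f)/(H − s) = 4900 × (59908.6 − 100) / (59908.6 − 4900) = 4900 × 59808.6 / 55008.6 ≈ 5327.57 mm.
Depth of field = Df − Dn = 5327.57 − 4535.96 ≈ 791.61 mm ≈ 0.792 m.

0.792 m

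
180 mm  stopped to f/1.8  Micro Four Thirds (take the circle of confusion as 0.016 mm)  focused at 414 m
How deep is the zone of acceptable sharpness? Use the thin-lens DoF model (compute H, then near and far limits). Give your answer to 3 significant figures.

352 m

Hyperfocal distance H = f²/(N·c) + f = 180²/(1.8 × 0.016) + 180 = 32400/0.0288 + 180 ≈ 1125180.0 mm ≈ 1125 m.
Near limit Dn = s·(H − f)/(H + s − 2f) = 414000 × (1125180.0 − 180) / (1125180.0 + 414000 − 2 × 180) = 414000 × 1125000.0 / 1538820.0 ≈ 302667 mm.
Far limit Df = s·(H − f)/(H − s) = 414000 × (1125180.0 − 180) / (1125180.0 − 414000) = 414000 × 1125000.0 / 711180.0 ≈ 654897 mm.
Depth of field = Df − Dn = 654897 − 302667 ≈ 352230 mm ≈ 352 m.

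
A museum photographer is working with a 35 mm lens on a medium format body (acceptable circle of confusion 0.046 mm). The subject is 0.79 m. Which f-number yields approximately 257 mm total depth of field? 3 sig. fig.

Write h = H − f = f²/(N·c). The thin-lens limits are Dn = s·h/(h + (s−f)) and Df = s·h/(h − (s−f)), so DoF = Df − Dn = 2·s·(s−f)·h / (h² − (s−f)²).
That is a quadratic in h: DoF·h² − 2·s·(s−f)·h − DoF·(s−f)² = 0 ⇒ h = (s−f)·(s + √(s² + DoF²)) / DoF = 755 × (790 + √(790² + 257²)) / 257 = 755 × (790 + 830.752) / 257 ≈ 4761.4 mm.
Then N = f²/(c·h) = 35² / (0.046 × 4761.4) = 1225 / 219.02 ≈ 5.59.

f/5.59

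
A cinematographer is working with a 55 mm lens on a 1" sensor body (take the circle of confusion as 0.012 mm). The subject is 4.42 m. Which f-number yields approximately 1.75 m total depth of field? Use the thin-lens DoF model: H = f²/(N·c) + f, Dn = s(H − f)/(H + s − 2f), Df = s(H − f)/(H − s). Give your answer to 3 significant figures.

Write h = H − f = f²/(N·c). The thin-lens limits are Dn = s·h/(h + (s−f)) and Df = s·h/(h − (s−f)), so DoF = Df − Dn = 2·s·(s−f)·h / (h² − (s−f)²).
That is a quadratic in h: DoF·h² − 2·s·(s−f)·h − DoF·(s−f)² = 0 ⇒ h = (s−f)·(s + √(s² + DoF²)) / DoF = 4365 × (4420 + √(4420² + 1750²)) / 1750 = 4365 × (4420 + 4753.83) / 1750 ≈ 22882 mm.
Then N = f²/(c·h) = 55² / (0.012 × 22882) = 3025 / 274.59 ≈ 11.

f/11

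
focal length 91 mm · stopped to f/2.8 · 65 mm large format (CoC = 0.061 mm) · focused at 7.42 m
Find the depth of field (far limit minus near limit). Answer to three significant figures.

Hyperfocal distance H = f²/(N·c) + f = 91²/(2.8 × 0.061) + 91 = 8281/0.1708 + 91 ≈ 48574.6 mm ≈ 48.57 m.
Near limit Dn = s·(H − f)/(H + s − 2f) = 7420 × (48574.6 − 91) / (48574.6 + 7420 − 2 × 91) = 7420 × 48483.6 / 55812.6 ≈ 6445.6 mm.
Far limit Df = s·(H − f)/(H − s) = 7420 × (48574.6 − 91) / (48574.6 − 7420) = 7420 × 48483.6 / 41154.6 ≈ 8741.4 mm.
Depth of field = Df − Dn = 8741.4 − 6445.6 ≈ 2295.8 mm ≈ 2.30 m.

2.30 m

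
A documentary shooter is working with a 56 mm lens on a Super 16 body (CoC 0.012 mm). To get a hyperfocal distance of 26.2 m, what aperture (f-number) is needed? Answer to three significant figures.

f/10

Rearrange H = f²/(N·c) + f for N: N = f² / ((H − f)·c).
N = 56² / ((26200 − 56) × 0.012) = 3136 / 313.7 ≈ 10.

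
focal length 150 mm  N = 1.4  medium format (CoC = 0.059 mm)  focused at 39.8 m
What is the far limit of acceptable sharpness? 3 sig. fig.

Hyperfocal distance H = f²/(N·c) + f = 150²/(1.4 × 0.059) + 150 = 22500/0.0826 + 150 ≈ 272547.1 mm ≈ 272.5 m.
Far limit Df = s·(H − f)/(H − s) = 39800 × (272547.1 − 150) / (272547.1 − 39800) = 39800 × 272397.1 / 232747.1 ≈ 46580 mm ≈ 46.6 m.

46.6 m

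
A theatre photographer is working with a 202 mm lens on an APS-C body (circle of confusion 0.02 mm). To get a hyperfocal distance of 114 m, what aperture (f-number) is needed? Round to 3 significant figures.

Rearrange H = f²/(N·c) + f for N: N = f² / ((H − f)·c).
N = 202² / ((114000 − 202) × 0.02) = 40804 / 2276 ≈ 17.9.

f/17.9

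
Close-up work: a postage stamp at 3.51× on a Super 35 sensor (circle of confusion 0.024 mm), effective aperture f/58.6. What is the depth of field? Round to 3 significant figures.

At magnification m, DoF ≈ 2·N_eff·c/m² = 2 × 58.6 × 0.024 / 3.51² = 2.813 / 12.32 ≈ 0.228 mm.

0.228 mm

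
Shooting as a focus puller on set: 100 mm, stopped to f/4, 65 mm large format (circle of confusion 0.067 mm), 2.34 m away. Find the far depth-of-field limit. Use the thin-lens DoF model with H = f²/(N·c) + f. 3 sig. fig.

2.49 m

Hyperfocal distance H = f²/(N·c) + f = 100²/(4 × 0.067) + 100 = 10000/0.268 + 100 ≈ 37413.4 mm ≈ 37.41 m.
Far limit Df = s·(H − f)/(H − s) = 2340 × (37413.4 − 100) / (37413.4 − 2340) = 2340 × 37313.4 / 35073.4 ≈ 2489.4 mm ≈ 2.49 m.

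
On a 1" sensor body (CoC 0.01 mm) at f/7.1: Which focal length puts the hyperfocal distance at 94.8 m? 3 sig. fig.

82.0 mm

From H = f²/(N·c) + f, with f ≪ H: f ≈ √(H·N·c) = √(94800 × 7.1 × 0.01) = √6730.8 ≈ 82.04 mm.
The +f correction barely moves this — solving exactly, f² + N·c·f − N·c·H = 0 ⇒ f = (−N·c + √((N·c)² + 4·N·c·H))/2 = (−0.071 + √26923)/2 ≈ 82.006 mm, so f ≈ 82.0 mm.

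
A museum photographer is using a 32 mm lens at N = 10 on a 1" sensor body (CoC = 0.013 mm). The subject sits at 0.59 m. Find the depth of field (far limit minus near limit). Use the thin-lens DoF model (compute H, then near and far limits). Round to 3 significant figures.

Hyperfocal distance H = f²/(N·c) + f = 32²/(10 × 0.013) + 32 = 1024/0.13 + 32 ≈ 7908.9 mm ≈ 7.909 m.
Near limit Dn = s·(H − f)/(H + s − 2f) = 590 × (7908.9 − 32) / (7908.9 + 590 − 2 × 32) = 590 × 7876.9 / 8434.9 ≈ 550.969 mm.
Far limit Df = s·(H − f)/(H − s) = 590 × (7908.9 − 32) / (7908.9 − 590) = 590 × 7876.9 / 7318.9 ≈ 634.982 mm.
Depth of field = Df − Dn = 634.982 − 550.969 ≈ 84.013 mm.

84.0 mm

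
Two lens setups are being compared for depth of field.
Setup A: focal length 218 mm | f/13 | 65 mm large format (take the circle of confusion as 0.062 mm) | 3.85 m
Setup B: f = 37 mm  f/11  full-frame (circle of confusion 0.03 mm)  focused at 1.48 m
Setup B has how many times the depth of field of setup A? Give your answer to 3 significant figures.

Setup A: H = 218²/(13×0.062) + 218 ≈ 59180.8 mm; DoF = Df − Dn = 4102.72 − 3626.61 ≈ 476.11 mm.
Setup B: H = 37²/(11×0.03) + 37 ≈ 4185.5 mm; DoF = Df − Dn = 2269.4 − 1098.1 ≈ 1171.3 mm.
Ratio = 1171.3 / 476.11 ≈ 2.46.

2.46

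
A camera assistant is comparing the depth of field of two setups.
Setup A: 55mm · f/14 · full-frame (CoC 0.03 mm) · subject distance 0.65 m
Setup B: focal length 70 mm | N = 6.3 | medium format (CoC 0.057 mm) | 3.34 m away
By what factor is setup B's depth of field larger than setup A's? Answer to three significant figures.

15.7

Setup A: H = 55²/(14×0.03) + 55 ≈ 7257.4 mm; DoF = Df − Dn = 708.53 − 600.40 ≈ 108.13 mm.
Setup B: H = 70²/(6.3×0.057) + 70 ≈ 13715.2 mm; DoF = Df − Dn = 4392.7 − 2694.3 ≈ 1698.4 mm.
Ratio = 1698.4 / 108.13 ≈ 15.7.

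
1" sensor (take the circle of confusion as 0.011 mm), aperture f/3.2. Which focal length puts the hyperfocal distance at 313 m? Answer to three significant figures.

From H = f²/(N·c) + f, with f ≪ H: f ≈ √(H·N·c) = √(313000 × 3.2 × 0.011) = √11018 ≈ 105.0 mm.
The +f correction barely moves this — solving exactly, f² + N·c·f − N·c·H = 0 ⇒ f = (−N·c + √((N·c)² + 4·N·c·H))/2 = (−0.0352 + √44070)/2 ≈ 104.95 mm, so f ≈ 105 mm.

105 mm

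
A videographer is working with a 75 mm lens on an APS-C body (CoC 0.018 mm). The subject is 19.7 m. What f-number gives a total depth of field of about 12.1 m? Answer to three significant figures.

Write h = H − f = f²/(N·c). The thin-lens limits are Dn = s·h/(h + (s−f)) and Df = s·h/(h − (s−f)), so DoF = Df − Dn = 2·s·(s−f)·h / (h² − (s−f)²).
That is a quadratic in h: DoF·h² − 2·s·(s−f)·h − DoF·(s−f)² = 0 ⇒ h = (s−f)·(s + √(s² + DoF²)) / DoF = 19625 × (19700 + √(19700² + 12100²)) / 12100 = 19625 × (19700 + 23119.3) / 12100 ≈ 69449 mm.
Then N = f²/(c·h) = 75² / (0.018 × 69449) = 5625 / 1250.1 ≈ 4.50.

f/4.50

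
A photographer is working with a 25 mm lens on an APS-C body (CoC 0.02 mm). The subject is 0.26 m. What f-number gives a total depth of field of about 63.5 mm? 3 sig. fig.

Write h = H − f = f²/(N·c). The thin-lens limits are Dn = s·h/(h + (s−f)) and Df = s·h/(h − (s−f)), so DoF = Df − Dn = 2·s·(s−f)·h / (h² − (s−f)²).
That is a quadratic in h: DoF·h² − 2·s·(s−f)·h − DoF·(s−f)² = 0 ⇒ h = (s−f)·(s + √(s² + DoF²)) / DoF = 235 × (260 + √(260² + 63.5²)) / 63.5 = 235 × (260 + 267.642) / 63.5 ≈ 1952.7 mm.
Then N = f²/(c·h) = 25² / (0.02 × 1952.7) = 625 / 39.054 ≈ 16.

f/16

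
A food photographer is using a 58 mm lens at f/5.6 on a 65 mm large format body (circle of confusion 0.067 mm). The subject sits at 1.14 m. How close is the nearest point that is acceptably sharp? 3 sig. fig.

Hyperfocal distance H = f²/(N·c) + f = 58²/(5.6 × 0.067) + 58 = 3364/0.3752 + 58 ≈ 9023.9 mm ≈ 9.024 m.
Near limit Dn = s·(H − f)/(H + s − 2f) = 1140 × (9023.9 − 58) / (9023.9 + 1140 − 2 × 58) = 1140 × 8965.9 / 10047.9 ≈ 1017.2 mm ≈ 1.02 m.

1.02 m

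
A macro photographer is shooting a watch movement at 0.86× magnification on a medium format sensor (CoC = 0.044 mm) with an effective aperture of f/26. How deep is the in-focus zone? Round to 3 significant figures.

At magnification m, DoF ≈ 2·N_eff·c/m² = 2 × 26 × 0.044 / 0.86² = 2.288 / 0.7396 ≈ 3.09 mm.

3.09 mm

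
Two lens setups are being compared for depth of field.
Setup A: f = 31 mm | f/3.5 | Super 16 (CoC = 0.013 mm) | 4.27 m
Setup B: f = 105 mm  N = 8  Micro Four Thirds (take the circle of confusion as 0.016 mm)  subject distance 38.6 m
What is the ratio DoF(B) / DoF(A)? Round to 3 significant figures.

24.1

Setup A: H = 31²/(3.5×0.013) + 31 ≈ 21151.9 mm; DoF = Df − Dn = 5342.2 − 3556.3 ≈ 1785.9 mm.
Setup B: H = 105²/(8×0.016) + 105 ≈ 86237.8 mm; DoF = Df − Dn = 69792 − 26677 ≈ 43115 mm.
Ratio = 43115 / 1785.9 ≈ 24.1.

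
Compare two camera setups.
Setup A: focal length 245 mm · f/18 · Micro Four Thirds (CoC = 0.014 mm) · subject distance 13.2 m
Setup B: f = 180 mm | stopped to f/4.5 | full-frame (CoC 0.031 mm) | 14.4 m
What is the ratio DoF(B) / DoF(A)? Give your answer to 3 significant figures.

Setup A: H = 245²/(18×0.014) + 245 ≈ 238439.4 mm; DoF = Df − Dn = 13959.2 − 12519.1 ≈ 1440.1 mm.
Setup B: H = 180²/(4.5×0.031) + 180 ≈ 232438.1 mm; DoF = Df − Dn = 15339.1 − 13569.2 ≈ 1769.9 mm.
Ratio = 1769.9 / 1440.1 ≈ 1.23.

1.23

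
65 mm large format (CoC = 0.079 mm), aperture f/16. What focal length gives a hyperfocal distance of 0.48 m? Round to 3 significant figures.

From H = f²/(N·c) + f, with f ≪ H: f ≈ √(H·N·c) = √(480 × 16 × 0.079) = √606.72 ≈ 24.63 mm.
Exact: f² + N·c·f − N·c·H = 0 ⇒ f = (−N·c + √((N·c)² + 4·N·c·H))/2 = (−1.264 + √2428.5)/2 ≈ 24.008 mm ≈ 24.0 mm.

24.0 mm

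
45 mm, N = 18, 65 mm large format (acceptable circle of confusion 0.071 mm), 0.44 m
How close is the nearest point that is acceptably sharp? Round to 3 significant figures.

Hyperfocal distance H = f²/(N·c) + f = 45²/(18 × 0.071) + 45 = 2025/1.278 + 45 ≈ 1629.5 mm ≈ 1.630 m.
Near limit Dn = s·(H − f)/(H + s − 2f) = 440 × (1629.5 − 45) / (1629.5 + 440 − 2 × 45) = 440 × 1584.5 / 1979.5 ≈ 352.20 mm.

352 mm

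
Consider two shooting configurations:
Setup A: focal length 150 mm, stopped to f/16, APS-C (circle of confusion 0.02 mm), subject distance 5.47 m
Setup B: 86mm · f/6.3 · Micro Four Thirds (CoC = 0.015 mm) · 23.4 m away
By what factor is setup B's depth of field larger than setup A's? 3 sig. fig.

18.4

Setup A: H = 150²/(16×0.02) + 150 ≈ 70462.5 mm; DoF = Df − Dn = 5917.75 − 5085.24 ≈ 832.51 mm.
Setup B: H = 86²/(6.3×0.015) + 86 ≈ 78350.6 mm; DoF = Df − Dn = 33328 − 18029 ≈ 15299 mm.
Ratio = 15299 / 832.51 ≈ 18.4.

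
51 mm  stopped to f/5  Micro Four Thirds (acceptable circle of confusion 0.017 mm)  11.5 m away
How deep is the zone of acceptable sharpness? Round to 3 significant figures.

10.0 m

Hyperfocal distance H = f²/(N·c) + f = 51²/(5 × 0.017) + 51 = 2601/0.085 + 51 ≈ 30651.0 mm ≈ 30.65 m.
Near limit Dn = s·(H − f)/(H + s − 2f) = 11500 × (30651.0 − 51) / (30651.0 + 11500 − 2 × 51) = 11500 × 30600.0 / 42049.0 ≈ 8369 mm.
Far limit Df = s·(H − f)/(H − s) = 11500 × (30651.0 − 51) / (30651.0 − 11500) = 11500 × 30600.0 / 19151.0 ≈ 18375 mm.
Depth of field = Df − Dn = 18375 − 8369 ≈ 10006 mm ≈ 10.0 m.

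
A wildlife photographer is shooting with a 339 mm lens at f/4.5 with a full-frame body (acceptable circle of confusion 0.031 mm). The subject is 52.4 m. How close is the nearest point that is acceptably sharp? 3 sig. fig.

Hyperfocal distance H = f²/(N·c) + f = 339²/(4.5 × 0.031) + 339 = 114921/0.1395 + 339 ≈ 824145.5 mm ≈ 824.1 m.
Near limit Dn = s·(H − f)/(H + s − 2f) = 52400 × (824145.5 − 339) / (824145.5 + 52400 − 2 × 339) = 52400 × 823806.5 / 875867.5 ≈ 49285 mm ≈ 49.3 m.

49.3 m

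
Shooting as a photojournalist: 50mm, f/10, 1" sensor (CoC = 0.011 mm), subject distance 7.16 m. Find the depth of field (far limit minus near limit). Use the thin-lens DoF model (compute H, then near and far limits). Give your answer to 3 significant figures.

Hyperfocal distance H = f²/(N·c) + f = 50²/(10 × 0.011) + 50 = 2500/0.11 + 50 ≈ 22777.3 mm ≈ 22.78 m.
Near limit Dn = s·(H − f)/(H + s − 2f) = 7160 × (22777.3 − 50) / (22777.3 + 7160 − 2 × 50) = 7160 × 22727.3 / 29837.3 ≈ 5453.8 mm.
Far limit Df = s·(H − f)/(H − s) = 7160 × (22777.3 − 50) / (22777.3 − 7160) = 7160 × 22727.3 / 15617.3 ≈ 10419.7 mm.
Depth of field = Df − Dn = 10419.7 − 5453.8 ≈ 4965.9 mm ≈ 4.97 m.

4.97 m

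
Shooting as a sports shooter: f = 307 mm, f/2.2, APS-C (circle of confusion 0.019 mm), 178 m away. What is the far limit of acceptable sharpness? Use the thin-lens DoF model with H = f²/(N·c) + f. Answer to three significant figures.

193 m

Hyperfocal distance H = f²/(N·c) + f = 307²/(2.2 × 0.019) + 307 = 94249/0.0418 + 307 ≈ 2255067.8 mm ≈ 2255 m.
Far limit Df = s·(H − f)/(H − s) = 178000 × (2255067.8 − 307) / (2255067.8 − 178000) = 178000 × 2254760.8 / 2077067.8 ≈ 193228 mm ≈ 193 m.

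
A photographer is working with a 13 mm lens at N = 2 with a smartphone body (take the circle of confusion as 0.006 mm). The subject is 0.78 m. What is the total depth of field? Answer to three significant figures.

Hyperfocal distance H = f²/(N·c) + f = 13²/(2 × 0.006) + 13 = 169/0.012 + 13 ≈ 14096.3 mm ≈ 14.10 m.
Near limit Dn = s·(H − f)/(H + s − 2f) = 780 × (14096.3 − 13) / (14096.3 + 780 − 2 × 13) = 780 × 14083.3 / 14850.3 ≈ 739.714 mm.
Far limit Df = s·(H − f)/(H − s) = 780 × (14096.3 − 13) / (14096.3 − 780) = 780 × 14083.3 / 13316.3 ≈ 824.927 mm.
Depth of field = Df − Dn = 824.927 − 739.714 ≈ 85.213 mm.

85.2 mm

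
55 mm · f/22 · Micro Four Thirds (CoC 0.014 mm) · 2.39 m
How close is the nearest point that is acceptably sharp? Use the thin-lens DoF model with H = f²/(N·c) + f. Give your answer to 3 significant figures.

1.93 m

Hyperfocal distance H = f²/(N·c) + f = 55²/(22 × 0.014) + 55 = 3025/0.308 + 55 ≈ 9876.4 mm ≈ 9.876 m.
Near limit Dn = s·(H − f)/(H + s − 2f) = 2390 × (9876.4 − 55) / (9876.4 + 2390 − 2 × 55) = 2390 × 9821.4 / 12156.4 ≈ 1930.9 mm ≈ 1.93 m.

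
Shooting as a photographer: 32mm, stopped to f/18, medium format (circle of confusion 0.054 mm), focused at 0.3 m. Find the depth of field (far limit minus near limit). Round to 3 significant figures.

163 mm

Hyperfocal distance H = f²/(N·c) + f = 32²/(18 × 0.054) + 32 = 1024/0.972 + 32 ≈ 1085.5 mm ≈ 1.085 m.
Near limit Dn = s·(H − f)/(H + s − 2f) = 300 × (1085.5 − 32) / (1085.5 + 300 − 2 × 32) = 300 × 1053.5 / 1321.5 ≈ 239.16 mm.
Far limit Df = s·(H − f)/(H − s) = 300 × (1085.5 − 32) / (1085.5 − 300) = 300 × 1053.5 / 785.5 ≈ 402.36 mm.
Depth of field = Df − Dn = 402.36 − 239.16 ≈ 163.20 mm.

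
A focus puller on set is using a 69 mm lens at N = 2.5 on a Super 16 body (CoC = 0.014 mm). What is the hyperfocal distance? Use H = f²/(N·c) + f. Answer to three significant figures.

136 m

Hyperfocal distance H = f²/(N·c) + f = 69²/(2.5 × 0.014) + 69 = 4761/0.035 + 69 ≈ 136097.6 mm ≈ 136 m.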